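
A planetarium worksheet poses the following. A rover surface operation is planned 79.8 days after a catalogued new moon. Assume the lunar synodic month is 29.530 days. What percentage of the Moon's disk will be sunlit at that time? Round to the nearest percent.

Reduce mod P: 79.8 − 2×29.530 = 20.74 d into the current lunation.
Elongation θ = 360° × 20.74/29.530 ≈ 252.8°.
With cos θ = (-0.295), the lit fraction is (1 − (-0.295))/2 ≈ 0.648, so 65%.

65%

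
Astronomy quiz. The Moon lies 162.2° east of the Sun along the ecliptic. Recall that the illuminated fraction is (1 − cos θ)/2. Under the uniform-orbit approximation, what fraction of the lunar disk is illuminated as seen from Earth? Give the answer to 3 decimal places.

0.976

f = (1 − cos 162.2°)/2 = (1 − (-0.952))/2 ≈ 0.976.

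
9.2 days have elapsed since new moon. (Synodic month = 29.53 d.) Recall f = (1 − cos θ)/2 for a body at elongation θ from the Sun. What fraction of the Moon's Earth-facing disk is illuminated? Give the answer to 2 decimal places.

0.69

The Moon has covered 9.2/29.53 of its cycle, so θ ≈ 360° × 9.2/29.53 = 112.2°.
With cos θ = (-0.377), the lit fraction is (1 − (-0.377))/2 ≈ 0.689.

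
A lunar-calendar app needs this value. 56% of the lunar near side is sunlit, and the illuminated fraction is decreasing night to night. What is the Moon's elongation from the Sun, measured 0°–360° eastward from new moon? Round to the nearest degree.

cos θ = 1 − 2f = -0.120, giving a principal value of 96.9°.
A waning Moon lies in 180°–360°, so θ = 360° − 96.9° = 263.1°.

263°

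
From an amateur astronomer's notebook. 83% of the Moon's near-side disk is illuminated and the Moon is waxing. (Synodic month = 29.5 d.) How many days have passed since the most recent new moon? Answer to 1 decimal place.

10.8 days

cos θ = 1 − 2f = -0.660, giving a principal value of 131.3°.
Before full moon the principal value applies: θ = 131.3°.
At 360°/29.5 d per day, 131.3° corresponds to 10.76 days.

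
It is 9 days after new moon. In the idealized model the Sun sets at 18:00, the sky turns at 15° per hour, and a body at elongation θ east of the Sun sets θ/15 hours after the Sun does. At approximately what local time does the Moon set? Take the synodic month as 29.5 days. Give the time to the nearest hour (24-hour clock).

Phase angle: θ = 360°·(9 d)/(29.5 d) = 109.8°.
The Moon trails the Sun by θ/15 = 109.8/15 ≈ 7.32 hours.
18:00 + 7.32 h ≈ 01:19 → 01:00 to the nearest hour.

01:00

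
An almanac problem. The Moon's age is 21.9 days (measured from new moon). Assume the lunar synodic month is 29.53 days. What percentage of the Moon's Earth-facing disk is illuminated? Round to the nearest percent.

53%

Phase angle: θ = 360°·(21.9 d)/(29.53 d) = 267.0°.
With cos θ = (-0.053), the lit fraction is (1 − (-0.053))/2 ≈ 0.526, so 53%.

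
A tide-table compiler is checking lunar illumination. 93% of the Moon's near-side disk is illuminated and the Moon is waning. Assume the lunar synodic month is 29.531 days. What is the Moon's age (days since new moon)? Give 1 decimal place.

17.3 days

Invert f = (1 − cos θ)/2 to get cos θ = 1 − 2(0.93) = -0.860, hence θ₀ = arccos -0.860 = 149.3°.
Since the Moon is past full (waning), take the reflex angle: θ = 360° − 149.3° = 210.7°.
That fraction of the synodic month is 210.7/360 × 29.531 d ≈ 17.28 d.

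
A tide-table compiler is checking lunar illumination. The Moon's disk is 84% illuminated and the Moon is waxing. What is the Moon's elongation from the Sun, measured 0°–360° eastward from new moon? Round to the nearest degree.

Invert f = (1 − cos θ)/2 to get cos θ = 1 − 2(0.84) = -0.680, hence θ₀ = arccos -0.680 = 132.8°.
Before full moon the principal value applies: θ = 132.8°.

133°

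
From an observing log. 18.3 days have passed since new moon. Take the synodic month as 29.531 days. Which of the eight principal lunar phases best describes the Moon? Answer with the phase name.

At 18.3/29.531 of the cycle, θ ≈ 223° — the waning gibbous range.

waning gibbous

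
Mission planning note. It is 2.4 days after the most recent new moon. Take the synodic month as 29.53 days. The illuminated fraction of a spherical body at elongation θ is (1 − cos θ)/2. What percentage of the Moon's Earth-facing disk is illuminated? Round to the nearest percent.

The Moon has covered 2.4/29.53 of its cycle, so θ ≈ 360° × 2.4/29.53 = 29.3°.
Illuminated fraction = (1 − cos 29.3°)/2 = (1 − 0.872)/2 ≈ 0.064, so 6%.

6%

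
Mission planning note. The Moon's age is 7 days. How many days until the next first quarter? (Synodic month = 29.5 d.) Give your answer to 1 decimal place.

0.4 days

First quarter occurs at elongation 90°, i.e. at age 29.5 × 90/360 = 7.375 d.
That is 7.375 − 7 = 0.375 days ahead.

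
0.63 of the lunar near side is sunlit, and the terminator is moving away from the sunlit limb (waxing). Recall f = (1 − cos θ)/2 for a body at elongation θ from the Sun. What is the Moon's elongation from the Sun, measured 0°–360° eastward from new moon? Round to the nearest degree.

From f = (1 − cos θ)/2: cos θ = 1 − 2×0.63 = -0.260; arccos → 105.1°.
Waxing ⇒ before full, so θ = 105.1°.

105°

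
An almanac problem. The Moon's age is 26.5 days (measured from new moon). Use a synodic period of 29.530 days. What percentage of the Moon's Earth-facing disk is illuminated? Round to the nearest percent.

Phase angle: θ = 360°·(26.5 d)/(29.530 d) = 323.1°.
cos 323.1° = 0.799, so f = (1 − 0.799)/2 = 0.100, so 10%.

10%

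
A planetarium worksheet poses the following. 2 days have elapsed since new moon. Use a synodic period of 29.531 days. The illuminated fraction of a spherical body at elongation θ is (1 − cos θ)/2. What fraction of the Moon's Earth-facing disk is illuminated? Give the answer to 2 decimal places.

Elongation θ = 360° × 2/29.531 ≈ 24.4°.
Illuminated fraction = (1 − cos 24.4°)/2 = (1 − 0.911)/2 ≈ 0.045.

0.04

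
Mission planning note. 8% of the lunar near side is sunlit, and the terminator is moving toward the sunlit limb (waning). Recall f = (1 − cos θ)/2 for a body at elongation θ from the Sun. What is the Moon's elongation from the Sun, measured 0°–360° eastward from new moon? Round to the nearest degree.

327°

Invert f = (1 − cos θ)/2 to get cos θ = 1 − 2(0.08) = 0.840, hence θ₀ = arccos 0.840 = 32.9°.
A waning Moon lies in 180°–360°, so θ = 360° − 32.9° = 327.1°.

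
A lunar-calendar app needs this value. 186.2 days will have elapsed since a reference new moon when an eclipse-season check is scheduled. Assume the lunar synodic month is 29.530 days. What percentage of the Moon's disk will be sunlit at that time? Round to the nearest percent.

67%

186.2/29.530 = 6.305 lunations, so 6 complete cycles and 9.02 d into the next.
Phase angle: θ = 360°·(9.02 d)/(29.530 d) = 110.0°.
Illuminated fraction = (1 − cos 110.0°)/2 = (1 − (-0.341))/2 ≈ 0.671, so 67%.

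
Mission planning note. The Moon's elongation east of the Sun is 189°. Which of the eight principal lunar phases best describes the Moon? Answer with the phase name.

189° lies in the full moon sector of the 8-phase cycle.

full moon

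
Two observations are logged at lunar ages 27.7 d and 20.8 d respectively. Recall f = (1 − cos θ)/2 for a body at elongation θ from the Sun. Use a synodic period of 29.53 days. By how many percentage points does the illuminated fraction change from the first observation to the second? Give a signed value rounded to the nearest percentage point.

+60 percentage points

θ₁ = 360° × 27.7/29.53 = 337.7°, f₁ = (1 − cos θ₁)/2 = 0.037.
θ₂ = 360° × 20.8/29.53 = 253.6°, f₂ = (1 − cos θ₂)/2 = 0.641.
Change = f₂ − f₁ = +0.604 → +60 percentage points.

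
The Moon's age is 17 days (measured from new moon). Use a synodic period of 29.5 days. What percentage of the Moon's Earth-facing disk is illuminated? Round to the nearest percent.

94%

Phase angle: θ = 360°·(17 d)/(29.5 d) = 207.5°.
Illuminated fraction = (1 − cos 207.5°)/2 = (1 − (-0.887))/2 ≈ 0.944, so 94%.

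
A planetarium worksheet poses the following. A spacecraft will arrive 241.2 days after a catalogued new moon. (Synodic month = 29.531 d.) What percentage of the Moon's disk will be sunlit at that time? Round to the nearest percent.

241.2/29.531 = 8.168 lunations, so 8 complete cycles and 4.95 d into the next.
The Moon has covered 4.95/29.531 of its cycle, so θ ≈ 360° × 4.95/29.531 = 60.4°.
cos 60.4° = 0.494, so f = (1 − 0.494)/2 = 0.253, so 25%.

25%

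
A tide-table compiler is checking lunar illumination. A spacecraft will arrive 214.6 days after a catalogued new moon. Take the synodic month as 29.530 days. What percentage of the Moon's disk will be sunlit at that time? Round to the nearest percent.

214.6/29.530 = 7.267 lunations, so 7 complete cycles and 7.89 d into the next.
Phase angle: θ = 360°·(7.89 d)/(29.530 d) = 96.2°.
With cos θ = (-0.108), the lit fraction is (1 − (-0.108))/2 ≈ 0.554, so 55%.

55%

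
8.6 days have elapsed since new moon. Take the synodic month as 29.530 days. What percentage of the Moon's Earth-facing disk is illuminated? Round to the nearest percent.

63%

Elongation θ = 360° × 8.6/29.530 ≈ 104.8°.
cos 104.8° = (-0.256), so f = (1 − (-0.256))/2 = 0.628, so 63%.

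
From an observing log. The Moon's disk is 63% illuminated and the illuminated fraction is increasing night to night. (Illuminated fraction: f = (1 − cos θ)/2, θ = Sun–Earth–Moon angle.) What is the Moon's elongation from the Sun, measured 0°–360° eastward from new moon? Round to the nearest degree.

cos θ = 1 − 2f = -0.260, giving a principal value of 105.1°.
The Moon is waxing (0°–180°), so θ = 105.1° directly.

105°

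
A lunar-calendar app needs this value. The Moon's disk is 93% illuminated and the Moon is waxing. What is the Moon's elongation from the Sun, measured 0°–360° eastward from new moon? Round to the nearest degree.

Invert f = (1 − cos θ)/2 to get cos θ = 1 − 2(0.93) = -0.860, hence θ₀ = arccos -0.860 = 149.3°.
Waxing ⇒ before full, so θ = 149.3°.

149°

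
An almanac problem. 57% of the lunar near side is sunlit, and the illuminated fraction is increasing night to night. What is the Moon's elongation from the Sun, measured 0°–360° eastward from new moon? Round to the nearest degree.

98°

cos θ = 1 − 2f = -0.140, giving a principal value of 98.0°.
The Moon is waxing (0°–180°), so θ = 98.0° directly.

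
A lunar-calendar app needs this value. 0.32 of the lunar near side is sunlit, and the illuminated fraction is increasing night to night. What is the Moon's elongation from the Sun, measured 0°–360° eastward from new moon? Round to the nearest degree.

69°

cos θ = 1 − 2f = 0.360, giving a principal value of 68.9°.
The Moon is waxing (0°–180°), so θ = 68.9° directly.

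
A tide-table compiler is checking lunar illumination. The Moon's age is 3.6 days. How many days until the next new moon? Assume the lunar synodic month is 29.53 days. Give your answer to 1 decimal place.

25.9 days

One full lunation from the last new moon is 29.53 d; remaining = 29.53 − 3.6 = 25.930 d.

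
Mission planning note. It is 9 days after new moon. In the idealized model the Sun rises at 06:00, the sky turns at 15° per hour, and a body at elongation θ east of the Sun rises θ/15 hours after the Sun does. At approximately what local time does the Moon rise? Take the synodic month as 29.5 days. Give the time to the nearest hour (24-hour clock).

The Moon has covered 9/29.5 of its cycle, so θ ≈ 360° × 9/29.5 = 109.8°.
At 15° of sky rotation per hour, 109.8° corresponds to a 7.32 h lag.
06:00 + 7.32 h ≈ 13:19 → 13:00 to the nearest hour.

13:00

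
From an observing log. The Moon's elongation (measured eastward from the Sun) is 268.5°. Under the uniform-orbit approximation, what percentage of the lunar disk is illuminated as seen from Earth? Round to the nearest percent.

51%

f = (1 − cos 268.5°)/2 = (1 − (-0.026))/2 ≈ 0.513, i.e. 51%.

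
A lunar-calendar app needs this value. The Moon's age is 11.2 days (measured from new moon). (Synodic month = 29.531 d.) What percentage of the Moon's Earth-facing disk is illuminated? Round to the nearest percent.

Phase angle: θ = 360°·(11.2 d)/(29.531 d) = 136.5°.
With cos θ = (-0.726), the lit fraction is (1 − (-0.726))/2 ≈ 0.863, so 86%.

86%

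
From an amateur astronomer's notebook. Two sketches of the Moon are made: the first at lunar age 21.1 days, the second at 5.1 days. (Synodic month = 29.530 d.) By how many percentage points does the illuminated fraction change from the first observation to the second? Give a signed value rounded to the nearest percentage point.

First observation: θ = 360°·21.1/29.530 = 257.2°, so f = 0.611.
Second observation: θ = 62.2°, f = 0.267.
Δf = 0.267 − 0.611 = -0.344, i.e. -34 pp.

-34 pp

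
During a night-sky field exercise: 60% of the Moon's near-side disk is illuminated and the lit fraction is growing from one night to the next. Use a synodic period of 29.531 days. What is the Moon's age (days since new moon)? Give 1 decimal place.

8.3 days

cos θ = 1 − 2f = -0.200, giving a principal value of 101.5°.
Waxing ⇒ before full, so θ = 101.5°.
That fraction of the synodic month is 101.5/360 × 29.531 d ≈ 8.33 d.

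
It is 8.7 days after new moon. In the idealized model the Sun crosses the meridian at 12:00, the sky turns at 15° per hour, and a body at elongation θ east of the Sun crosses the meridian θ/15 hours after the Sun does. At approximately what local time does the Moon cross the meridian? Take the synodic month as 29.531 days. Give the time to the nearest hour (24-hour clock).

Elongation θ = 360° × 8.7/29.531 ≈ 106.1°.
At 15° of sky rotation per hour, 106.1° corresponds to a 7.07 h lag.
12:00 + 7.07 h ≈ 19:04 → 19:00 to the nearest hour.

19:00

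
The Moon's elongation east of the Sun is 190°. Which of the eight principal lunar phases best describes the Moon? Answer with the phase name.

190° lies in the full moon sector of the 8-phase cycle.

full moon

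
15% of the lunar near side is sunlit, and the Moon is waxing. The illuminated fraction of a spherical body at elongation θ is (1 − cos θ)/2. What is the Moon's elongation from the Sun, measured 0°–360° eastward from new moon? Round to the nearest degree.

46°

From f = (1 − cos θ)/2: cos θ = 1 − 2×0.15 = 0.700; arccos → 45.6°.
The Moon is waxing (0°–180°), so θ = 45.6° directly.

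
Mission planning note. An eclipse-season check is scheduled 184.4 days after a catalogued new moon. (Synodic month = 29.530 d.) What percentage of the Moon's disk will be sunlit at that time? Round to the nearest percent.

Reduce mod P: 184.4 − 6×29.530 = 7.22 d into the current lunation.
The Moon has covered 7.22/29.530 of its cycle, so θ ≈ 360° × 7.22/29.530 = 88.0°.
cos 88.0° = 0.035, so f = (1 − 0.035)/2 = 0.483, so 48%.

48%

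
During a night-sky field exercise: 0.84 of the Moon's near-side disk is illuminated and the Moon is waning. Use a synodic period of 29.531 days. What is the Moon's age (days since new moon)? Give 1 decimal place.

18.6 days

cos θ = 1 − 2f = -0.680, giving a principal value of 132.8°.
A waning Moon lies in 180°–360°, so θ = 360° − 132.8° = 227.2°.
At 360°/29.531 d per day, 227.2° corresponds to 18.63 days.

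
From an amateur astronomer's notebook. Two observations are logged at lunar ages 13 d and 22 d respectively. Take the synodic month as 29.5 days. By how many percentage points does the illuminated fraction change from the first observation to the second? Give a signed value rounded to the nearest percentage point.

-45 percentage points

θ₁ = 360° × 13/29.5 = 158.6°, f₁ = (1 − cos θ₁)/2 = 0.966.
θ₂ = 360° × 22/29.5 = 268.5°, f₂ = (1 − cos θ₂)/2 = 0.513.
Change = f₂ − f₁ = -0.452 → -45 percentage points.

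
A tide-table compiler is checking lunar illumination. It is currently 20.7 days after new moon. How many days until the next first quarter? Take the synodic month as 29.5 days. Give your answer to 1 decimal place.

16.2 days

First quarter is 0.25 of the way through the cycle: age 0.25 × 29.5 = 7.375 d.
This lunation's first quarter (7.375 d) has passed, so add one period: 36.875 − 20.7 = 16.175 days.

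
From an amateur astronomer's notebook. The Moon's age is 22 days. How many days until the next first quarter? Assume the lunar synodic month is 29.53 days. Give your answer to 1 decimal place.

14.9 days

First quarter is 0.25 of the way through the cycle: age 0.25 × 29.53 = 7.383 d.
Already past this cycle's first quarter; the next is at 7.383 + 29.53 = 36.913 d, so 36.913 − 22 = 14.913 days.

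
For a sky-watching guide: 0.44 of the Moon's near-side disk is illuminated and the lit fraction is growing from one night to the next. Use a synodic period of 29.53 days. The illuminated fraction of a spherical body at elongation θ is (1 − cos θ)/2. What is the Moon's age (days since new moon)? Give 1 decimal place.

cos θ = 1 − 2f = 0.120, giving a principal value of 83.1°.
Before full moon the principal value applies: θ = 83.1°.
Age = 29.53 × 83.1°/360° ≈ 6.82 days.

6.8 days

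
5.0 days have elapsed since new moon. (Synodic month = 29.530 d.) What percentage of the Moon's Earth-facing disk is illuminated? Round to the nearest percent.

Phase angle: θ = 360°·(5.0 d)/(29.530 d) = 61.0°.
cos 61.0° = 0.485, so f = (1 − 0.485)/2 = 0.257, so 26%.

26%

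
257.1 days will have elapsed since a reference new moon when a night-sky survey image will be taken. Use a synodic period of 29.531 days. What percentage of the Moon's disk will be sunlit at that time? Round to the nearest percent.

257.1 d spans 8 complete synodic months (8 × 29.531 = 236.25 d) plus 20.85 d.
Phase angle: θ = 360°·(20.85 d)/(29.531 d) = 254.2°.
Illuminated fraction = (1 − cos 254.2°)/2 = (1 − (-0.272))/2 ≈ 0.636, so 64%.

64%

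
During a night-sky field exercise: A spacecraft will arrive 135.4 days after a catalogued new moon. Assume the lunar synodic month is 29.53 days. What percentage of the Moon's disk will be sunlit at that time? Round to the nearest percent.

Reduce mod P: 135.4 − 4×29.53 = 17.28 d into the current lunation.
Elongation θ = 360° × 17.28/29.53 ≈ 210.7°.
cos 210.7° = (-0.860), so f = (1 − (-0.860))/2 = 0.930, so 93%.

93%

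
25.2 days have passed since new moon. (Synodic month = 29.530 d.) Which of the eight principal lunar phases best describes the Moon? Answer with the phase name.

θ ≈ 360° × 25.2/29.530 = 307°, which falls in the waning crescent sector.

waning crescent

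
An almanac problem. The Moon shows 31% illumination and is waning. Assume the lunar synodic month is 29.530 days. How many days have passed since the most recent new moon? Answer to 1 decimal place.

Invert f = (1 − cos θ)/2 to get cos θ = 1 − 2(0.31) = 0.380, hence θ₀ = arccos 0.380 = 67.7°.
Waning ⇒ past full, so θ = 360° − 67.7° = 292.3°.
That fraction of the synodic month is 292.3/360 × 29.530 d ≈ 23.98 d.

24.0 days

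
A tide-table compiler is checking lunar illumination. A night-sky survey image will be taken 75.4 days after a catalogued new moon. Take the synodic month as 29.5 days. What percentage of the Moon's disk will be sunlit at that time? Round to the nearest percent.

Reduce mod P: 75.4 − 2×29.5 = 16.40 d into the current lunation.
Phase angle: θ = 360°·(16.40 d)/(29.5 d) = 200.1°.
cos 200.1° = (-0.939), so f = (1 − (-0.939))/2 = 0.969, so 97%.

97%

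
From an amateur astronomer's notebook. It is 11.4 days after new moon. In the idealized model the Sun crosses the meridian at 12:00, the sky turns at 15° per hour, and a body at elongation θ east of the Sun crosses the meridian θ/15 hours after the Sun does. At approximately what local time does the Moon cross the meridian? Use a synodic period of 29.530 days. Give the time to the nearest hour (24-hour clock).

21:00

Elongation θ = 360° × 11.4/29.530 ≈ 139.0°.
The Moon trails the Sun by θ/15 = 139.0/15 ≈ 9.27 hours.
12:00 + 9.27 h ≈ 21:16 → 21:00 to the nearest hour.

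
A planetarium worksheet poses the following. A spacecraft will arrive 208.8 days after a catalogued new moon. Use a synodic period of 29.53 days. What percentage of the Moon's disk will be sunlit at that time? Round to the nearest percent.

208.8 d spans 7 complete synodic months (7 × 29.53 = 206.71 d) plus 2.09 d.
The Moon has covered 2.09/29.53 of its cycle, so θ ≈ 360° × 2.09/29.53 = 25.5°.
cos 25.5° = 0.903, so f = (1 − 0.903)/2 = 0.049, so 5%.

5%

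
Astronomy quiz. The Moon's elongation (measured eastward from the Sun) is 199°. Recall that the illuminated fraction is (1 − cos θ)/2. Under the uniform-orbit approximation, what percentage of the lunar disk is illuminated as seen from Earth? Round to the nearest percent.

f = (1 − cos 199°)/2 = (1 − (-0.946))/2 ≈ 0.973, i.e. 97%.

97%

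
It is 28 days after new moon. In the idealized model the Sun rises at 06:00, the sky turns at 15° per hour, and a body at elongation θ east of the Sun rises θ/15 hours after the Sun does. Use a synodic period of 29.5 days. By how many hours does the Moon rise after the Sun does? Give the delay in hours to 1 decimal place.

22.8 h

The Moon has covered 28/29.5 of its cycle, so θ ≈ 360° × 28/29.5 = 341.7°.
At 15° of sky rotation per hour, 341.7° corresponds to a 22.78 h lag.
So the Moon rises 22.78 h after the Sun.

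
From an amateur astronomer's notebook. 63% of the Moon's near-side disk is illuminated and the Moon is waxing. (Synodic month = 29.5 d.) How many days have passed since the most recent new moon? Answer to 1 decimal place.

8.6 days

From f = (1 − cos θ)/2: cos θ = 1 − 2×0.63 = -0.260; arccos → 105.1°.
Before full moon the principal value applies: θ = 105.1°.
That fraction of the synodic month is 105.1/360 × 29.5 d ≈ 8.61 d.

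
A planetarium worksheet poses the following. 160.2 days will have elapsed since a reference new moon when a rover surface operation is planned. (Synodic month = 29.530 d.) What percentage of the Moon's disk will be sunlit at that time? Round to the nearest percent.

160.2/29.530 = 5.425 lunations, so 5 complete cycles and 12.55 d into the next.
Phase angle: θ = 360°·(12.55 d)/(29.530 d) = 153.0°.
With cos θ = (-0.891), the lit fraction is (1 − (-0.891))/2 ≈ 0.945, so 95%.

95%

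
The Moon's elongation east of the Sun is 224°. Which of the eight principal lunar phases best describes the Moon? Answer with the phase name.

waning gibbous

The waning gibbous sector spans roughly 202°–248°; 224° falls inside it.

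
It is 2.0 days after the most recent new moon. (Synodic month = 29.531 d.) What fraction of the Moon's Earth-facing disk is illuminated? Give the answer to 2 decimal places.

Elongation θ = 360° × 2.0/29.531 ≈ 24.4°.
cos 24.4° = 0.911, so f = (1 − 0.911)/2 = 0.045.

0.04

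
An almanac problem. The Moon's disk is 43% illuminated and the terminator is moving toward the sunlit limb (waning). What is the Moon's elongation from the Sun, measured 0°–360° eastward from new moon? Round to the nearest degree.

278°

Invert f = (1 − cos θ)/2 to get cos θ = 1 − 2(0.43) = 0.140, hence θ₀ = arccos 0.140 = 82.0°.
Since the Moon is past full (waning), take the reflex angle: θ = 360° − 82.0° = 278.0°.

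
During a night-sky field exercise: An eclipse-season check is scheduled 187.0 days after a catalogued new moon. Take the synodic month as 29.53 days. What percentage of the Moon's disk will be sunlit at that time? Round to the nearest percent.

187.0/29.53 = 6.333 lunations, so 6 complete cycles and 9.82 d into the next.
The Moon has covered 9.82/29.53 of its cycle, so θ ≈ 360° × 9.82/29.53 = 119.7°.
With cos θ = (-0.496), the lit fraction is (1 − (-0.496))/2 ≈ 0.748, so 75%.

75%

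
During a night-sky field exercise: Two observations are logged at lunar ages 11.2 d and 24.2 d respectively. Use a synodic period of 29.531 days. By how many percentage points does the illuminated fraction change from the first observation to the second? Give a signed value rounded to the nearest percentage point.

-57 percentage points

θ₁ = 360° × 11.2/29.531 = 136.5°, f₁ = (1 − cos θ₁)/2 = 0.863.
θ₂ = 360° × 24.2/29.531 = 295.0°, f₂ = (1 − cos θ₂)/2 = 0.289.
Change = f₂ − f₁ = -0.574 → -57 percentage points.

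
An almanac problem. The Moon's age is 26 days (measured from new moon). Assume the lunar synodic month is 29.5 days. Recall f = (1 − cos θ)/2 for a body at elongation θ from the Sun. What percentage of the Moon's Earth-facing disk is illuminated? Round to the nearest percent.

Elongation θ = 360° × 26/29.5 ≈ 317.3°.
With cos θ = 0.735, the lit fraction is (1 − 0.735)/2 ≈ 0.133, so 13%.

13%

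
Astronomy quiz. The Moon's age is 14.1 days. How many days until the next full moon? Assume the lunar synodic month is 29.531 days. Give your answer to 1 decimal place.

0.7 days

Full moon is 0.5 of the way through the cycle: age 0.5 × 29.531 = 14.765 d.
So 0.665 days remain (14.765 − 14.1).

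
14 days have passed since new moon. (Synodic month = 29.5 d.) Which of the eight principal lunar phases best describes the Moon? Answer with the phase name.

θ ≈ 360° × 14/29.5 = 171°, which falls in the full moon sector.

full moon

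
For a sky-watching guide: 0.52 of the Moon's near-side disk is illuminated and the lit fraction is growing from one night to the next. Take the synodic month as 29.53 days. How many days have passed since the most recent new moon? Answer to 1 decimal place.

7.6 days

Invert f = (1 − cos θ)/2 to get cos θ = 1 − 2(0.52) = -0.040, hence θ₀ = arccos -0.040 = 92.3°.
The Moon is waxing (0°–180°), so θ = 92.3° directly.
At 360°/29.53 d per day, 92.3° corresponds to 7.57 days.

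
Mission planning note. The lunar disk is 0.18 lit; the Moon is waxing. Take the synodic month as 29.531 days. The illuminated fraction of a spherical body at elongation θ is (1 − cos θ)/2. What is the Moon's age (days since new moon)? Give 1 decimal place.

From f = (1 − cos θ)/2: cos θ = 1 − 2×0.18 = 0.640; arccos → 50.2°.
Before full moon the principal value applies: θ = 50.2°.
At 360°/29.531 d per day, 50.2° corresponds to 4.12 days.

4.1 days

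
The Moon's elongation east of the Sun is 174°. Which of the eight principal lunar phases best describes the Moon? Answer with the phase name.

full moon

The full moon sector spans roughly 158°–202°; 174° falls inside it.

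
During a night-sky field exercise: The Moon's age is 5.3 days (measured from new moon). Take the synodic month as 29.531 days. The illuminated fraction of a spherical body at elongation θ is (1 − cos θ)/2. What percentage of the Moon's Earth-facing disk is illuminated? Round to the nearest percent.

29%

Phase angle: θ = 360°·(5.3 d)/(29.531 d) = 64.6°.
Illuminated fraction = (1 − cos 64.6°)/2 = (1 − 0.429)/2 ≈ 0.286, so 29%.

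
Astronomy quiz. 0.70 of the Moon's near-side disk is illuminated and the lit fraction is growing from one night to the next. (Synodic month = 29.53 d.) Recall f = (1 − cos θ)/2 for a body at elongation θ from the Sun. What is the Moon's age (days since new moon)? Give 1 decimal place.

Invert f = (1 − cos θ)/2 to get cos θ = 1 − 2(0.70) = -0.400, hence θ₀ = arccos -0.400 = 113.6°.
Before full moon the principal value applies: θ = 113.6°.
At 360°/29.53 d per day, 113.6° corresponds to 9.32 days.

9.3 days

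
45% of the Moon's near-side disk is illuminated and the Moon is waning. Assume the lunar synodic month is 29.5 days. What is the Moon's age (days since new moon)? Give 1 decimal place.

From f = (1 − cos θ)/2: cos θ = 1 − 2×0.45 = 0.100; arccos → 84.3°.
Waning ⇒ past full, so θ = 360° − 84.3° = 275.7°.
That fraction of the synodic month is 275.7/360 × 29.5 d ≈ 22.60 d.

22.6 days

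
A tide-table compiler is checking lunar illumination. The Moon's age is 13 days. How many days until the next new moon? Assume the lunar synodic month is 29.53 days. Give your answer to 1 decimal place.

One full lunation from the last new moon is 29.53 d; remaining = 29.53 − 13 = 16.530 d.

16.5 days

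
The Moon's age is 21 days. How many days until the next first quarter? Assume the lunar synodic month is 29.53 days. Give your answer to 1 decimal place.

15.9 days

First quarter occurs at elongation 90°, i.e. at age 29.53 × 90/360 = 7.383 d.
Already past this cycle's first quarter; the next is at 7.383 + 29.53 = 36.913 d, so 36.913 − 21 = 15.913 days.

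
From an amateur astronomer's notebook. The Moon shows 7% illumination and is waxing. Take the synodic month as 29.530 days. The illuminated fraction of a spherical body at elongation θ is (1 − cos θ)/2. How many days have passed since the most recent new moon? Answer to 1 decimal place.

cos θ = 1 − 2f = 0.860, giving a principal value of 30.7°.
Waxing ⇒ before full, so θ = 30.7°.
Age = 29.530 × 30.7°/360° ≈ 2.52 days.

2.5 days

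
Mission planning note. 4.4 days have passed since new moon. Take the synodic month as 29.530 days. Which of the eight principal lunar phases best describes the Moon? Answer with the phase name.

At 4.4/29.530 of the cycle, θ ≈ 54° — the waxing crescent range.

waxing crescent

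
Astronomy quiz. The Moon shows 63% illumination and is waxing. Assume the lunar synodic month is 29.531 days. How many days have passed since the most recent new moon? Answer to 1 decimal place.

8.6 days

From f = (1 − cos θ)/2: cos θ = 1 − 2×0.63 = -0.260; arccos → 105.1°.
Before full moon the principal value applies: θ = 105.1°.
Age = 29.531 × 105.1°/360° ≈ 8.62 days.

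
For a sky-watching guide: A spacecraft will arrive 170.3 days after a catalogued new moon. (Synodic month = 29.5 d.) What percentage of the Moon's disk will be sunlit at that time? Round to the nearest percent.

43%

170.3/29.5 = 5.773 lunations, so 5 complete cycles and 22.80 d into the next.
The Moon has covered 22.80/29.5 of its cycle, so θ ≈ 360° × 22.80/29.5 = 278.2°.
cos 278.2° = 0.143, so f = (1 − 0.143)/2 = 0.428, so 43%.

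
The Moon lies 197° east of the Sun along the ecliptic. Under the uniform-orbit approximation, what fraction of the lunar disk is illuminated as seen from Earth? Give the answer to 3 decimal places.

f = (1 − cos 197°)/2 = (1 − (-0.956))/2 ≈ 0.978.

0.978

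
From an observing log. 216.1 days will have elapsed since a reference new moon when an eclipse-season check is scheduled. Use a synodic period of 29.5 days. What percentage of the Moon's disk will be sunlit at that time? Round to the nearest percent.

Reduce mod P: 216.1 − 7×29.5 = 9.60 d into the current lunation.
Elongation θ = 360° × 9.60/29.5 ≈ 117.2°.
cos 117.2° = (-0.456), so f = (1 − (-0.456))/2 = 0.728, so 73%.

73%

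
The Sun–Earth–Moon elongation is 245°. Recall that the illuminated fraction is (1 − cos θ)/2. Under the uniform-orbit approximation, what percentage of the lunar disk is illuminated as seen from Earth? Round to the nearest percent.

Half-versine of 245°: (1 − (-0.423))/2 = 0.711, i.e. 71%.

71%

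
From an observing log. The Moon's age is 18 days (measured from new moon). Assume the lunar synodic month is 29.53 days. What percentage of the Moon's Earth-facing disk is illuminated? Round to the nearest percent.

89%

Phase angle: θ = 360°·(18 d)/(29.53 d) = 219.4°.
Illuminated fraction = (1 − cos 219.4°)/2 = (1 − (-0.772))/2 ≈ 0.886, so 89%.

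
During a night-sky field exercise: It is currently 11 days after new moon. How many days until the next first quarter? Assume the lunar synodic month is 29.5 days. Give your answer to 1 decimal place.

25.9 days

First quarter is 0.25 of the way through the cycle: age 0.25 × 29.5 = 7.375 d.
Already past this cycle's first quarter; the next is at 7.375 + 29.5 = 36.875 d, so 36.875 − 11 = 25.875 days.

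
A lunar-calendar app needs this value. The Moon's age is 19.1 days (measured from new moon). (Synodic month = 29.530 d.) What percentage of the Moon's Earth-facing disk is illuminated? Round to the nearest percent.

80%

Elongation θ = 360° × 19.1/29.530 ≈ 232.8°.
Illuminated fraction = (1 − cos 232.8°)/2 = (1 − (-0.604))/2 ≈ 0.802, so 80%.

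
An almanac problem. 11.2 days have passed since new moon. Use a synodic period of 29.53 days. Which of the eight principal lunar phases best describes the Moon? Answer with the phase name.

waxing gibbous

At 11.2/29.53 of the cycle, θ ≈ 137° — the waxing gibbous range.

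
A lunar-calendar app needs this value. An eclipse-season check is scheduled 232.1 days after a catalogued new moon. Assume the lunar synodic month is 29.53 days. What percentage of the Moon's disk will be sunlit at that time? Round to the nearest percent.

18%

232.1 d spans 7 complete synodic months (7 × 29.53 = 206.71 d) plus 25.39 d.
The Moon has covered 25.39/29.53 of its cycle, so θ ≈ 360° × 25.39/29.53 = 309.5°.
With cos θ = 0.636, the lit fraction is (1 − 0.636)/2 ≈ 0.182, so 18%.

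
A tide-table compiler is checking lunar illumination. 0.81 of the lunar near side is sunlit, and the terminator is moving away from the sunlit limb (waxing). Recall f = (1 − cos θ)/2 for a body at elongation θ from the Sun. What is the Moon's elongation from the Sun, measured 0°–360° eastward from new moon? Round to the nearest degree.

Invert f = (1 − cos θ)/2 to get cos θ = 1 − 2(0.81) = -0.620, hence θ₀ = arccos -0.620 = 128.3°.
Before full moon the principal value applies: θ = 128.3°.

128°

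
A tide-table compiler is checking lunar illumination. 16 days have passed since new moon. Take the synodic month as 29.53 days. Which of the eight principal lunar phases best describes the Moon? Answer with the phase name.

At 16/29.53 of the cycle, θ ≈ 195° — the full moon range.

full moon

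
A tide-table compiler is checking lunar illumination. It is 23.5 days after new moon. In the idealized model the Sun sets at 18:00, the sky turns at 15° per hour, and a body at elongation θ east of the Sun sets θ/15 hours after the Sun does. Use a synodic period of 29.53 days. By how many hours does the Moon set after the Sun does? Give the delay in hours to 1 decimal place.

Elongation θ = 360° × 23.5/29.53 ≈ 286.5°.
At 15° of sky rotation per hour, 286.5° corresponds to a 19.10 h lag.
So the Moon sets 19.10 h after the Sun.

19.1 h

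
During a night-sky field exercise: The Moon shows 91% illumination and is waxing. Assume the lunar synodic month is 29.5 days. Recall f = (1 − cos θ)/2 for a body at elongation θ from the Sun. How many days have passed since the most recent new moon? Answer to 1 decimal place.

From f = (1 − cos θ)/2: cos θ = 1 − 2×0.91 = -0.820; arccos → 145.1°.
Waxing ⇒ before full, so θ = 145.1°.
At 360°/29.5 d per day, 145.1° corresponds to 11.89 days.

11.9 days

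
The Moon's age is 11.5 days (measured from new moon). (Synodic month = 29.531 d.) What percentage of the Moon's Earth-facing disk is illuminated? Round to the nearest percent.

Phase angle: θ = 360°·(11.5 d)/(29.531 d) = 140.2°.
cos 140.2° = (-0.768), so f = (1 − (-0.768))/2 = 0.884, so 88%.

88%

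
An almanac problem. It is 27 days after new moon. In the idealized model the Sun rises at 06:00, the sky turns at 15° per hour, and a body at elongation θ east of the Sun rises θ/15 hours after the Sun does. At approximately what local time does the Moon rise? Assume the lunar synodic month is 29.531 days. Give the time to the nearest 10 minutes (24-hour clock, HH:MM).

04:00

Phase angle: θ = 360°·(27 d)/(29.531 d) = 329.1°.
Delay after the Sun = 329.1° / (15°/h) ≈ 21.94 h.
06:00 + 21.943 h ≈ 03:57 → 04:00 to the nearest ten minutes.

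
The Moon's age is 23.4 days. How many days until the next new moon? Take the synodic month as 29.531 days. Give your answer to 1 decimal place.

6.1 days

One full lunation from the last new moon is 29.531 d; remaining = 29.531 − 23.4 = 6.131 d.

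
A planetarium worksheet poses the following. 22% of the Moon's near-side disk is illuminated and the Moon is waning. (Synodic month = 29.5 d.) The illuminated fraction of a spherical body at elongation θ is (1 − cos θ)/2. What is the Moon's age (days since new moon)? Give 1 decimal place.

24.9 days

Invert f = (1 − cos θ)/2 to get cos θ = 1 − 2(0.22) = 0.560, hence θ₀ = arccos 0.560 = 55.9°.
Waning ⇒ past full, so θ = 360° − 55.9° = 304.1°.
Age = 29.5 × 304.1°/360° ≈ 24.92 days.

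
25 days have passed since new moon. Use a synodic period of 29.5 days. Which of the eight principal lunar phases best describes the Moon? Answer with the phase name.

waning crescent

At 25/29.5 of the cycle, θ ≈ 305° — the waning crescent range.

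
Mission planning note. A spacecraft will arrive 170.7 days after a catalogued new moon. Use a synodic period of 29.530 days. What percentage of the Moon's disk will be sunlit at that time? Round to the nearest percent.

170.7/29.530 = 5.781 lunations, so 5 complete cycles and 23.05 d into the next.
Elongation θ = 360° × 23.05/29.530 ≈ 281.0°.
cos 281.0° = 0.191, so f = (1 − 0.191)/2 = 0.405, so 40%.

40%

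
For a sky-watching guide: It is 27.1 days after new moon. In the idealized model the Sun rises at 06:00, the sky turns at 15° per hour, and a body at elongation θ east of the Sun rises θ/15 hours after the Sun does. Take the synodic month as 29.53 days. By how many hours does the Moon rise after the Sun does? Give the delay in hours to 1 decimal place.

22.0 h

Phase angle: θ = 360°·(27.1 d)/(29.53 d) = 330.4°.
Delay after the Sun = 330.4° / (15°/h) ≈ 22.03 h.
So the Moon rises 22.03 h after the Sun.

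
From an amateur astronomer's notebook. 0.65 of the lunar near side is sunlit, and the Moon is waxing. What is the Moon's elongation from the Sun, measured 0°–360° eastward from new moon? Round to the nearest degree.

cos θ = 1 − 2f = -0.300, giving a principal value of 107.5°.
Before full moon the principal value applies: θ = 107.5°.

107°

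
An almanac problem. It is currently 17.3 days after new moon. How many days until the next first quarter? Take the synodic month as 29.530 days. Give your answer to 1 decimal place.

19.6 days

First quarter occurs at elongation 90°, i.e. at age 29.530 × 90/360 = 7.383 d.
Already past this cycle's first quarter; the next is at 7.383 + 29.530 = 36.913 d, so 36.913 − 17.3 = 19.613 days.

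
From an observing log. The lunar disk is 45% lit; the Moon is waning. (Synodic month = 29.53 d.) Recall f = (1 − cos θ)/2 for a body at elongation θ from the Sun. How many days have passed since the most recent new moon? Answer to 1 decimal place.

22.6 days

cos θ = 1 − 2f = 0.100, giving a principal value of 84.3°.
Since the Moon is past full (waning), take the reflex angle: θ = 360° − 84.3° = 275.7°.
At 360°/29.53 d per day, 275.7° corresponds to 22.62 days.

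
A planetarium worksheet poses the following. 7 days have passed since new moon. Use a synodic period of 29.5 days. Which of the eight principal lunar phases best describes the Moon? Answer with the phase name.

first quarter

θ ≈ 360° × 7/29.5 = 85°, which falls in the first quarter sector.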